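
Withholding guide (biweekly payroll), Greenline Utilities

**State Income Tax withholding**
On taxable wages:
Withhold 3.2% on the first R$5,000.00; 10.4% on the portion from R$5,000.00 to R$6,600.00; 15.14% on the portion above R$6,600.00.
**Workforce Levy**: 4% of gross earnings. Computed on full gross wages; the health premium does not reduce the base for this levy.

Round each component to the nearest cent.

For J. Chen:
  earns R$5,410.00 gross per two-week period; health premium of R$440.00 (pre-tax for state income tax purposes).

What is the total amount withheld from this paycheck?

R$375.44

State Income Tax: taxable = R$5,410.00 − R$440.00 = R$4,970.00
  3.2% × R$4,970.00 = R$159.04
Workforce Levy: 4% × R$5,410.00 = R$216.40
Total: R$159.04 + R$216.40 = R$375.44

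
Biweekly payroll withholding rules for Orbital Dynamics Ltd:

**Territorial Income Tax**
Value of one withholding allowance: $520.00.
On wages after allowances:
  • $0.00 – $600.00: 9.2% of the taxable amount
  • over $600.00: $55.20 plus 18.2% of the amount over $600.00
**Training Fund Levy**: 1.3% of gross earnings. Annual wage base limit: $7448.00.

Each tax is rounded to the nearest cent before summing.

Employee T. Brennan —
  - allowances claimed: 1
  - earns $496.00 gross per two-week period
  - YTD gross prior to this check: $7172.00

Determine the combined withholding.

$3.59

Territorial Income Tax: taxable = $496.00 − 1×$520.00 = $-24.00
  Taxable ≤ 0 → $0.00
Training Fund Levy: cap $7448.00 − YTD $7172.00 = $276.00 subject; 1.3% × $276.00 = $3.59
Total: $0.00 + $3.59 = $3.59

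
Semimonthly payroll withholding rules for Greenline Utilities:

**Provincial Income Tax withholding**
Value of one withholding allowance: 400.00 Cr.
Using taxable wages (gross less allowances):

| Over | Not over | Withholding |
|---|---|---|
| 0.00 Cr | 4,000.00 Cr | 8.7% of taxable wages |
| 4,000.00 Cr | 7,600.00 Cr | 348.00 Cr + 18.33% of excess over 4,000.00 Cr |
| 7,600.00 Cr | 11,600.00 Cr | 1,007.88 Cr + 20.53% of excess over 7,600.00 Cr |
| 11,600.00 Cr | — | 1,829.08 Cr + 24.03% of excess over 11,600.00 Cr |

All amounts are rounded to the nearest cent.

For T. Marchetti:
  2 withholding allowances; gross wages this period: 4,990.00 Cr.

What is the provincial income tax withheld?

Provincial Income Tax: taxable = 4,990.00 Cr − 2×400.00 Cr = 4,190.00 Cr
  348.00 Cr + 18.33% × (4,190.00 Cr − 4,000.00 Cr) = 348.00 Cr + 18.33% × 190.00 Cr = 382.83 Cr

382.83 Cr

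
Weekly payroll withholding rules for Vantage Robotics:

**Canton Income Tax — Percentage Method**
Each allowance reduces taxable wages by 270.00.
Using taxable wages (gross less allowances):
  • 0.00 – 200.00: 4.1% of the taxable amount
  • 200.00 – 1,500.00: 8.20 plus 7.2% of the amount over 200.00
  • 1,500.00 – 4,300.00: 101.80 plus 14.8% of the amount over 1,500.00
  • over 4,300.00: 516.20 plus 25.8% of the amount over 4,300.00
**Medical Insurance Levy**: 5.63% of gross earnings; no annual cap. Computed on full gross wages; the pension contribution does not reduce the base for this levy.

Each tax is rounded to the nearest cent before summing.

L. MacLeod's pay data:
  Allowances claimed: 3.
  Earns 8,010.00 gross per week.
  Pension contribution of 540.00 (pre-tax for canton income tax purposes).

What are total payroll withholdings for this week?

1,576.04

Canton Income Tax: taxable = 8,010.00 − 540.00 − 3×270.00 = 6,660.00
  516.20 + 25.8% × (6,660.00 − 4,300.00) = 516.20 + 25.8% × 2,360.00 = 1,125.08
Medical Insurance Levy: 5.63% × 8,010.00 = 450.96
Total: 1,125.08 + 450.96 = 1,576.04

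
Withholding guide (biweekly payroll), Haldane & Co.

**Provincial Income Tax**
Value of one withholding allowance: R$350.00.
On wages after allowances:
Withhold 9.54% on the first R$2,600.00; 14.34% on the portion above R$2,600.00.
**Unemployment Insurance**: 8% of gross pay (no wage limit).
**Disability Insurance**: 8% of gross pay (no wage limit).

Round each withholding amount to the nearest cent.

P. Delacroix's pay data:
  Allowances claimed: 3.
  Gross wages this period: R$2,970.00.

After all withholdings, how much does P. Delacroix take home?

Provincial Income Tax: taxable = R$2,970.00 − 3×R$350.00 = R$1,920.00
  9.54% × R$1,920.00 = R$183.17
Unemployment Insurance: 8% × R$2,970.00 = R$237.60
Disability Insurance: 8% × R$2,970.00 = R$237.60
Total withheld: R$183.17 + R$237.60 + R$237.60 = R$658.37
Net pay: R$2,970.00 − R$658.37 = R$2,311.63

R$2,311.63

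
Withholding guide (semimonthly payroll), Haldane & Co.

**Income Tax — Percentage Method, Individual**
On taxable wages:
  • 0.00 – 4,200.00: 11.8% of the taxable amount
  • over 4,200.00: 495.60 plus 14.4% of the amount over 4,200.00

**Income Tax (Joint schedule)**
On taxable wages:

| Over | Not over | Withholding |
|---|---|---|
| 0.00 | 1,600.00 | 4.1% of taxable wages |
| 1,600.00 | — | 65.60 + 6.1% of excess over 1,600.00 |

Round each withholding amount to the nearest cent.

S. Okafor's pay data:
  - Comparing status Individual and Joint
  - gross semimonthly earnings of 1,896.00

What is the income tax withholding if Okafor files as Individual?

223.73

Income Tax (Individual): taxable = 1,896.00
  11.8% × 1,896.00 = 223.73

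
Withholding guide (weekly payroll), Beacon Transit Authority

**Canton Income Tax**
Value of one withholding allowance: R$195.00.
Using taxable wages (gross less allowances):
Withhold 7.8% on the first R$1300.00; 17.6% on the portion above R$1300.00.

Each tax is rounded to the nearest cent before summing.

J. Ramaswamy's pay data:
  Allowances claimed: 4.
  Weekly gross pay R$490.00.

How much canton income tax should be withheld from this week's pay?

R$0.00

Canton Income Tax: taxable = R$490.00 − 4×R$195.00 = R$-290.00
  Taxable ≤ 0 → R$0.00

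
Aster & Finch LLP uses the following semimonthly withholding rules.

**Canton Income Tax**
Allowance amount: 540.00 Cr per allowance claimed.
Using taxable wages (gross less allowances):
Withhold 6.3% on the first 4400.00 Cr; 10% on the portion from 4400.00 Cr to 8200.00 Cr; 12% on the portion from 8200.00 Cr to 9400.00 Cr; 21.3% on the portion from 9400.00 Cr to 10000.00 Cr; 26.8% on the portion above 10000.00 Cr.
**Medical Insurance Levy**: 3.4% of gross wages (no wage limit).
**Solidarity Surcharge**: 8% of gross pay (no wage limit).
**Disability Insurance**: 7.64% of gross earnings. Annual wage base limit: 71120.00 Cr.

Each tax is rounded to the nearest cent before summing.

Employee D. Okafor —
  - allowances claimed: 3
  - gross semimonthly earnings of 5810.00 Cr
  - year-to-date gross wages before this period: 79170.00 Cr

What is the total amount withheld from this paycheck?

926.31 Cr

Canton Income Tax: taxable = 5810.00 Cr − 3×540.00 Cr = 4190.00 Cr
  6.3% × 4190.00 Cr = 263.97 Cr
Medical Insurance Levy: 3.4% × 5810.00 Cr = 197.54 Cr
Solidarity Surcharge: 8% × 5810.00 Cr = 464.80 Cr
Disability Insurance: YTD 79170.00 Cr ≥ cap 71120.00 Cr → 0.00 Cr
Total: 263.97 Cr + 197.54 Cr + 464.80 Cr + 0.00 Cr = 926.31 Cr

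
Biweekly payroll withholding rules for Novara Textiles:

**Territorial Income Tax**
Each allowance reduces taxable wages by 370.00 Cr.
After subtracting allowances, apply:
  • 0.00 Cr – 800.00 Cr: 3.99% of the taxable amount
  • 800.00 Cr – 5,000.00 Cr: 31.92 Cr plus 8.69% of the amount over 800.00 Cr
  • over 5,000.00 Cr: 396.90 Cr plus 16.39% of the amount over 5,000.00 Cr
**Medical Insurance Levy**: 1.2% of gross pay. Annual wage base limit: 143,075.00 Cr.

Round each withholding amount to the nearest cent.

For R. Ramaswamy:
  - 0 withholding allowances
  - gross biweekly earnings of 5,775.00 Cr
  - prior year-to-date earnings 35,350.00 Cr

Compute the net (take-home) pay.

5,181.78 Cr

Territorial Income Tax: taxable = 5,775.00 Cr
  396.90 Cr + 16.39% × (5,775.00 Cr − 5,000.00 Cr) = 396.90 Cr + 16.39% × 775.00 Cr = 523.92 Cr
Medical Insurance Levy: 1.2% × 5,775.00 Cr = 69.30 Cr
Total withheld: 523.92 Cr + 69.30 Cr = 593.22 Cr
Net pay: 5,775.00 Cr − 593.22 Cr = 5,181.78 Cr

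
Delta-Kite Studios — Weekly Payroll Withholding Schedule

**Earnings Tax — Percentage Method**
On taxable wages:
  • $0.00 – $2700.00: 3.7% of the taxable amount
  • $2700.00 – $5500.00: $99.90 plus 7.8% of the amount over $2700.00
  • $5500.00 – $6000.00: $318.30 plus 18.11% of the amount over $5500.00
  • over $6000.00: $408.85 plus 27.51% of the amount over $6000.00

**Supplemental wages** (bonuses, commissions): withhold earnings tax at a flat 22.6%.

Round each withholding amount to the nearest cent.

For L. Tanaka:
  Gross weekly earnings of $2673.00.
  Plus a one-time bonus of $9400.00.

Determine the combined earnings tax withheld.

$2223.30

Earnings Tax: taxable = $2673.00
  3.7% × $2673.00 = $98.90
Supplemental (22.6% flat on bonus): 22.6% × $9400.00 = $2124.40
Total earnings tax: $98.90 + $2124.40 = $2223.30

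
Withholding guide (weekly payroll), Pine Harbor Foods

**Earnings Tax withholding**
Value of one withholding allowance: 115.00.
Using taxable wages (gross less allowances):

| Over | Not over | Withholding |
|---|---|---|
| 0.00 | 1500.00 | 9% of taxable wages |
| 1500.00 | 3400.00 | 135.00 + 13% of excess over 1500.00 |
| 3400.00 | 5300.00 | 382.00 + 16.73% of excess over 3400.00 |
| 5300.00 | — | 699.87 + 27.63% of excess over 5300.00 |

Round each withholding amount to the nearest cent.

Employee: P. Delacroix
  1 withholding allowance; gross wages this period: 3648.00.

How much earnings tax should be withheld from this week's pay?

Earnings Tax: taxable = 3648.00 − 1×115.00 = 3533.00
  382.00 + 16.73% × (3533.00 − 3400.00) = 382.00 + 16.73% × 133.00 = 404.25

404.25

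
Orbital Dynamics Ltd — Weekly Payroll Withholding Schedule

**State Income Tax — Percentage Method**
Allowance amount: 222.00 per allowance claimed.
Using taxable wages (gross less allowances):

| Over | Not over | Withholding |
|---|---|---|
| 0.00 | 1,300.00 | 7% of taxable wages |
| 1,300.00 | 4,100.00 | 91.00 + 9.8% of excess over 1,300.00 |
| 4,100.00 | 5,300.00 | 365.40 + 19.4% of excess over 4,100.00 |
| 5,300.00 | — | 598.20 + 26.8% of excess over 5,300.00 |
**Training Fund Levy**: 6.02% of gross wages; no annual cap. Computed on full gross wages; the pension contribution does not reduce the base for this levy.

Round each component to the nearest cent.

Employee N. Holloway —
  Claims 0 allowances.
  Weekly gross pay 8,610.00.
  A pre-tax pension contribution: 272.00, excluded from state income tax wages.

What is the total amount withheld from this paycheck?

1,930.70

State Income Tax: taxable = 8,610.00 − 272.00 = 8,338.00
  598.20 + 26.8% × (8,338.00 − 5,300.00) = 598.20 + 26.8% × 3,038.00 = 1,412.38
Training Fund Levy: 6.02% × 8,610.00 = 518.32
Total: 1,412.38 + 518.32 = 1,930.70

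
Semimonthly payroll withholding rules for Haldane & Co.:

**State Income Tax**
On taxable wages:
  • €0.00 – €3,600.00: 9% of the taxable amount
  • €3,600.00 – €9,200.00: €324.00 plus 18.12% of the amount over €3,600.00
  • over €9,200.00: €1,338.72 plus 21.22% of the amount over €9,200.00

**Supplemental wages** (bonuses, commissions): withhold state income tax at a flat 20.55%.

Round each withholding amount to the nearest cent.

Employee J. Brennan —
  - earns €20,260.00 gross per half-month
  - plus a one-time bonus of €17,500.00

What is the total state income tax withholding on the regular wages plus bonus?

€7,281.90

State Income Tax: taxable = €20,260.00
  €1,338.72 + 21.22% × (€20,260.00 − €9,200.00) = €1,338.72 + 21.22% × €11,060.00 = €3,685.65
Supplemental (20.55% flat on bonus): 20.55% × €17,500.00 = €3,596.25
Total state income tax: €3,685.65 + €3,596.25 = €7,281.90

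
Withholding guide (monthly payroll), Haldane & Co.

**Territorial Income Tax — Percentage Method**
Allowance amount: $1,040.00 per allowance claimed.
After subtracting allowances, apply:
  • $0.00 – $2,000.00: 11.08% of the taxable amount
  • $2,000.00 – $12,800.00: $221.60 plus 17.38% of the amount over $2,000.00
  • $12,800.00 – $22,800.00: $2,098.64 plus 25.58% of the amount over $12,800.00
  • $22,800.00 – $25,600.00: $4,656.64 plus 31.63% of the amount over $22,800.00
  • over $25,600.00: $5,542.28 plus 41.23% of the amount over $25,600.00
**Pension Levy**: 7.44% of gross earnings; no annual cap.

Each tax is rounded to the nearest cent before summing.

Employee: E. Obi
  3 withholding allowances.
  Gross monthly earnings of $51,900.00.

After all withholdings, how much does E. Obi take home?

$32,939.25

Territorial Income Tax: taxable = $51,900.00 − 3×$1,040.00 = $48,780.00
  $5,542.28 + 41.23% × ($48,780.00 − $25,600.00) = $5,542.28 + 41.23% × $23,180.00 = $15,099.39
Pension Levy: 7.44% × $51,900.00 = $3,861.36
Total withheld: $15,099.39 + $3,861.36 = $18,960.75
Net pay: $51,900.00 − $18,960.75 = $32,939.25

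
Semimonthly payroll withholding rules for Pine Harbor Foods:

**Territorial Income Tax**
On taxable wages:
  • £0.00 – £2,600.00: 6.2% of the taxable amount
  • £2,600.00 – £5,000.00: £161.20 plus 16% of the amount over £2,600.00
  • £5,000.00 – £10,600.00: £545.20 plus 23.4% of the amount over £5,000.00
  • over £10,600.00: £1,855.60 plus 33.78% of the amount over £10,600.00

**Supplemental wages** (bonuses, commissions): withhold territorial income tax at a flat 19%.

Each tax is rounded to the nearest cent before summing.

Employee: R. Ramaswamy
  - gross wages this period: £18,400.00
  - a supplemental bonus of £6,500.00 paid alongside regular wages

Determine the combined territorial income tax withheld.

Territorial Income Tax: taxable = £18,400.00
  £1,855.60 + 33.78% × (£18,400.00 − £10,600.00) = £1,855.60 + 33.78% × £7,800.00 = £4,490.44
Supplemental (19% flat on bonus): 19% × £6,500.00 = £1,235.00
Total territorial income tax: £4,490.44 + £1,235.00 = £5,725.44

£5,725.44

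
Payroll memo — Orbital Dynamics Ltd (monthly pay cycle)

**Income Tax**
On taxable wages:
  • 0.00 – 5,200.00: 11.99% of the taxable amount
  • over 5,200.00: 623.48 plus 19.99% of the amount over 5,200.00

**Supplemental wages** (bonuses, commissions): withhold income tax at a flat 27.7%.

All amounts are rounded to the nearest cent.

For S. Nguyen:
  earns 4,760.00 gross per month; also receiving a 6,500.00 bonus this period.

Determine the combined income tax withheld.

Income Tax: taxable = 4,760.00
  11.99% × 4,760.00 = 570.72
Supplemental (27.7% flat on bonus): 27.7% × 6,500.00 = 1,800.50
Total income tax: 570.72 + 1,800.50 = 2,371.22

2,371.22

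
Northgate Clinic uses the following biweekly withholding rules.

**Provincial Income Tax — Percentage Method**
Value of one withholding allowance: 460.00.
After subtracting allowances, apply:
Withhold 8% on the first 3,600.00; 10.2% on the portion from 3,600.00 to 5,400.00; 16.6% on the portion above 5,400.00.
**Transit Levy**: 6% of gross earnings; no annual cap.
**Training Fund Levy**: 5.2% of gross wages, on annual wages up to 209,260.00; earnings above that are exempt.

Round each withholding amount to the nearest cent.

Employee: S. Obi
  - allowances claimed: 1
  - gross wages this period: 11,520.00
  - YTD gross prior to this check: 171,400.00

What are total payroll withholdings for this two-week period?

2,701.40

Provincial Income Tax: taxable = 11,520.00 − 1×460.00 = 11,060.00
  471.60 + 16.6% × (11,060.00 − 5,400.00) = 471.60 + 16.6% × 5,660.00 = 1,411.16
Transit Levy: 6% × 11,520.00 = 691.20
Training Fund Levy: 5.2% × 11,520.00 = 599.04
Total: 1,411.16 + 691.20 + 599.04 = 2,701.40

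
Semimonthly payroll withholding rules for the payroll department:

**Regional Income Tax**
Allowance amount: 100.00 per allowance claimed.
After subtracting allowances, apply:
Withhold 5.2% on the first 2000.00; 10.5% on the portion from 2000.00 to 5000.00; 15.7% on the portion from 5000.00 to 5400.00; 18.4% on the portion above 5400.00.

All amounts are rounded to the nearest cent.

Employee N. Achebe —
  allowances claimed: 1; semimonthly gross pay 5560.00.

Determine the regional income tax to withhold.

Regional Income Tax: taxable = 5560.00 − 1×100.00 = 5460.00
  481.80 + 18.4% × (5460.00 − 5400.00) = 481.80 + 18.4% × 60.00 = 492.84

492.84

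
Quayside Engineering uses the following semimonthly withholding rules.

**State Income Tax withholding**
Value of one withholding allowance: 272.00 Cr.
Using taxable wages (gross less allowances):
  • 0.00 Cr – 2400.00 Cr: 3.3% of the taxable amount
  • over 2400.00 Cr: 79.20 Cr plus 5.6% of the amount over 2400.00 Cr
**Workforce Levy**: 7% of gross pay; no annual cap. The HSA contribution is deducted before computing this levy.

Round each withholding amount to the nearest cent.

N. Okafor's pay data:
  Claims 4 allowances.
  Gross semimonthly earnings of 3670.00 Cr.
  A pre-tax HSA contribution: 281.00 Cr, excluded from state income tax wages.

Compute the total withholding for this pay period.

State Income Tax: taxable = 3670.00 Cr − 281.00 Cr − 4×272.00 Cr = 2301.00 Cr
  3.3% × 2301.00 Cr = 75.93 Cr
Workforce Levy: 7% × 3389.00 Cr = 237.23 Cr
Total: 75.93 Cr + 237.23 Cr = 313.16 Cr

313.16 Cr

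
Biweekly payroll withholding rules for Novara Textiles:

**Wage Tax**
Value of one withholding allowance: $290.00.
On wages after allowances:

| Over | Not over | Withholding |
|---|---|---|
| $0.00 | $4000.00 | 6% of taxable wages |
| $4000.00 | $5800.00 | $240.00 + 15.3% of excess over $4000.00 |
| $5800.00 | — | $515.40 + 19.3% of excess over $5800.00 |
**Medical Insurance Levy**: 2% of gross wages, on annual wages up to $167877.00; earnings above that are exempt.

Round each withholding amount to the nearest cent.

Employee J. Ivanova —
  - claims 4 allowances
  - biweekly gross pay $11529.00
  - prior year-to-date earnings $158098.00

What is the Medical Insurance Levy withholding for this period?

Medical Insurance Levy: cap $167877.00 − YTD $158098.00 = $9779.00 subject; 2% × $9779.00 = $195.58

$195.58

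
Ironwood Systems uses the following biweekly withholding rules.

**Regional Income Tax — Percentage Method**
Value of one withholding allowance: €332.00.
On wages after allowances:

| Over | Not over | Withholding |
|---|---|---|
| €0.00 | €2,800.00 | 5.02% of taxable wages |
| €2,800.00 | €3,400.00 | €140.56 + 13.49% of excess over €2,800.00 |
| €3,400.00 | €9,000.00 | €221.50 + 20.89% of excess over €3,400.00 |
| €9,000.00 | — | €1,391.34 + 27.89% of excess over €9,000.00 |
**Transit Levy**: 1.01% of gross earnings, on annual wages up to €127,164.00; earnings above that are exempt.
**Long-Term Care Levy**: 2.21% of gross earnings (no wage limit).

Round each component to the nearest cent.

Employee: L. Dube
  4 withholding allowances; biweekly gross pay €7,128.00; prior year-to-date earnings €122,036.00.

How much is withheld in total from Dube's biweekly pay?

Regional Income Tax: taxable = €7,128.00 − 4×€332.00 = €5,800.00
  €221.50 + 20.89% × (€5,800.00 − €3,400.00) = €221.50 + 20.89% × €2,400.00 = €722.86
Transit Levy: cap €127,164.00 − YTD €122,036.00 = €5,128.00 subject; 1.01% × €5,128.00 = €51.79
Long-Term Care Levy: 2.21% × €7,128.00 = €157.53
Total: €722.86 + €51.79 + €157.53 = €932.18

€932.18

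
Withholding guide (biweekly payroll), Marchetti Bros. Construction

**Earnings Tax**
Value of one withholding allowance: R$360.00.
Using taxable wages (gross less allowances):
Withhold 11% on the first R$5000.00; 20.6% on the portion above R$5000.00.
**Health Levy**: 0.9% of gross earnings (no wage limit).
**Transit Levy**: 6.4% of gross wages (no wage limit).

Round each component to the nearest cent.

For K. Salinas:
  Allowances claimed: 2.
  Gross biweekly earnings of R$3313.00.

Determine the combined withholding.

Earnings Tax: taxable = R$3313.00 − 2×R$360.00 = R$2593.00
  11% × R$2593.00 = R$285.23
Health Levy: 0.9% × R$3313.00 = R$29.82
Transit Levy: 6.4% × R$3313.00 = R$212.03
Total: R$285.23 + R$29.82 + R$212.03 = R$527.08

R$527.08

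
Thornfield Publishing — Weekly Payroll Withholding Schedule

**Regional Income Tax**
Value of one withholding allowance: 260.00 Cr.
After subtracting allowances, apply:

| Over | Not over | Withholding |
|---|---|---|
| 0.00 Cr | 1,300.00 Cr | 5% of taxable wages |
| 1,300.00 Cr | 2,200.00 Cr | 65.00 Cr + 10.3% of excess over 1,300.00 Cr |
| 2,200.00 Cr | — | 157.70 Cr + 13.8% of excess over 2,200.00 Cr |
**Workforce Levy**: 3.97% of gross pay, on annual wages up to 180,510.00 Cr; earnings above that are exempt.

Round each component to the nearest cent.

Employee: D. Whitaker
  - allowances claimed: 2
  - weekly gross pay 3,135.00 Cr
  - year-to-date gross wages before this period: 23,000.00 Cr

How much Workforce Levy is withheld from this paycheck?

124.46 Cr

Workforce Levy: 3.97% × 3,135.00 Cr = 124.46 Cr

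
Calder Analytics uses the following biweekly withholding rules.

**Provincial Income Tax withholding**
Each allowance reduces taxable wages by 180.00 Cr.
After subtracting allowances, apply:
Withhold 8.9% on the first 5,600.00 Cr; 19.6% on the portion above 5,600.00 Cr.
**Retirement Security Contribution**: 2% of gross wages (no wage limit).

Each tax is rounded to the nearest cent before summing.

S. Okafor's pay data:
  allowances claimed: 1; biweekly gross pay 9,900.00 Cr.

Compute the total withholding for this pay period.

1,503.92 Cr

Provincial Income Tax: taxable = 9,900.00 Cr − 1×180.00 Cr = 9,720.00 Cr
  498.40 Cr + 19.6% × (9,720.00 Cr − 5,600.00 Cr) = 498.40 Cr + 19.6% × 4,120.00 Cr = 1,305.92 Cr
Retirement Security Contribution: 2% × 9,900.00 Cr = 198.00 Cr
Total: 1,305.92 Cr + 198.00 Cr = 1,503.92 Cr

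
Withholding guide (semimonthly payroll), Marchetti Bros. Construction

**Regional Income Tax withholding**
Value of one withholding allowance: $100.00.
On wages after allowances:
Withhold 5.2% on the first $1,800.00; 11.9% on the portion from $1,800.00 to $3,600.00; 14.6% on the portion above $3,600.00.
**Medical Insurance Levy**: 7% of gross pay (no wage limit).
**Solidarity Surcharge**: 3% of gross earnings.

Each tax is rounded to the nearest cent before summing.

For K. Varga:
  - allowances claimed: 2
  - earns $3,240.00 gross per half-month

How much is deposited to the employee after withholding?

$2,674.84

Regional Income Tax: taxable = $3,240.00 − 2×$100.00 = $3,040.00
  $93.60 + 11.9% × ($3,040.00 − $1,800.00) = $93.60 + 11.9% × $1,240.00 = $241.16
Medical Insurance Levy: 7% × $3,240.00 = $226.80
Solidarity Surcharge: 3% × $3,240.00 = $97.20
Total withheld: $241.16 + $226.80 + $97.20 = $565.16
Net pay: $3,240.00 − $565.16 = $2,674.84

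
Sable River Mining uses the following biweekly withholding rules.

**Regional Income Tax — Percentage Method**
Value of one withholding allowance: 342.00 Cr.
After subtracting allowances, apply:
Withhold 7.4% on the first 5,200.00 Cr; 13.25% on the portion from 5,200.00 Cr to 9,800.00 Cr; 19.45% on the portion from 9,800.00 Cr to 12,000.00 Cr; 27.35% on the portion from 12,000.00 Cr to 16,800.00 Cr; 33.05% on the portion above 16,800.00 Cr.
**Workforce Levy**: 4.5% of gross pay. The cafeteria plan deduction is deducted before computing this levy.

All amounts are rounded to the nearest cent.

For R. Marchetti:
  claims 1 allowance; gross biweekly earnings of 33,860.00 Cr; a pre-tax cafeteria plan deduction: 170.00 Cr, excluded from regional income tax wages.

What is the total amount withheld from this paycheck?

9,720.16 Cr

Regional Income Tax: taxable = 33,860.00 Cr − 170.00 Cr − 1×342.00 Cr = 33,348.00 Cr
  2,735.00 Cr + 33.05% × (33,348.00 Cr − 16,800.00 Cr) = 2,735.00 Cr + 33.05% × 16,548.00 Cr = 8,204.11 Cr
Workforce Levy: 4.5% × 33,690.00 Cr = 1,516.05 Cr
Total: 8,204.11 Cr + 1,516.05 Cr = 9,720.16 Cr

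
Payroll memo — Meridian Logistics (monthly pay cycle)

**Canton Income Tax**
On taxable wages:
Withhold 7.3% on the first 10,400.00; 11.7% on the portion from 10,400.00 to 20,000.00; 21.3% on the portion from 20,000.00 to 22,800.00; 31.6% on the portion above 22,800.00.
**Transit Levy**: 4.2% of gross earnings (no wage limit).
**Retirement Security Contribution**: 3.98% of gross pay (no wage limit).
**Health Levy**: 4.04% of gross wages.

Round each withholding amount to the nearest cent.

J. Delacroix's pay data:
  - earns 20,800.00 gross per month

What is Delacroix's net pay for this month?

16,205.44

Canton Income Tax: taxable = 20,800.00
  1,882.40 + 21.3% × (20,800.00 − 20,000.00) = 1,882.40 + 21.3% × 800.00 = 2,052.80
Transit Levy: 4.2% × 20,800.00 = 873.60
Retirement Security Contribution: 3.98% × 20,800.00 = 827.84
Health Levy: 4.04% × 20,800.00 = 840.32
Total withheld: 2,052.80 + 873.60 + 827.84 + 840.32 = 4,594.56
Net pay: 20,800.00 − 4,594.56 = 16,205.44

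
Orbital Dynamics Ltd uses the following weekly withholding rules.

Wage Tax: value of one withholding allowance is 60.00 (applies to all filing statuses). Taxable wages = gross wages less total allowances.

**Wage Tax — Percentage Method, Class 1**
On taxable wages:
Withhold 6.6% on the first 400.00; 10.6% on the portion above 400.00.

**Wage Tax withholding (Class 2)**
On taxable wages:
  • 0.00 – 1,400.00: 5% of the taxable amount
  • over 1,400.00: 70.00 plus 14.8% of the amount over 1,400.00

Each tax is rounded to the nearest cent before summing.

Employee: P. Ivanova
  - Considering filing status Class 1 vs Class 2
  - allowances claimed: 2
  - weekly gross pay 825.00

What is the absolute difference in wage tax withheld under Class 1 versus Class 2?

23.48

Wage Tax (Class 1): taxable = 825.00 − 2×60.00 = 705.00
  26.40 + 10.6% × (705.00 − 400.00) = 26.40 + 10.6% × 305.00 = 58.73
Wage Tax (Class 2): taxable = 825.00 − 2×60.00 = 705.00
  5% × 705.00 = 35.25
Difference: |58.73 − 35.25| = 23.48 (higher under Class 1)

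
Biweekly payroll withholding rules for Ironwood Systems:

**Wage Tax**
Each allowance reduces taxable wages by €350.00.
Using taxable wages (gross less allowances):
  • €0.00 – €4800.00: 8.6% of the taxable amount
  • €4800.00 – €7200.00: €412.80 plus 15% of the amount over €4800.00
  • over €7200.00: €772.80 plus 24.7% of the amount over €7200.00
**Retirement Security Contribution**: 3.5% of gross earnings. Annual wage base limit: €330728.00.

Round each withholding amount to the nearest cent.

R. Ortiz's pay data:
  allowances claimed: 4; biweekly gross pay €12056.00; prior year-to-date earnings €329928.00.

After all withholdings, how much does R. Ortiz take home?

€10401.57

Wage Tax: taxable = €12056.00 − 4×€350.00 = €10656.00
  €772.80 + 24.7% × (€10656.00 − €7200.00) = €772.80 + 24.7% × €3456.00 = €1626.43
Retirement Security Contribution: cap €330728.00 − YTD €329928.00 = €800.00 subject; 3.5% × €800.00 = €28.00
Total withheld: €1626.43 + €28.00 = €1654.43
Net pay: €12056.00 − €1654.43 = €10401.57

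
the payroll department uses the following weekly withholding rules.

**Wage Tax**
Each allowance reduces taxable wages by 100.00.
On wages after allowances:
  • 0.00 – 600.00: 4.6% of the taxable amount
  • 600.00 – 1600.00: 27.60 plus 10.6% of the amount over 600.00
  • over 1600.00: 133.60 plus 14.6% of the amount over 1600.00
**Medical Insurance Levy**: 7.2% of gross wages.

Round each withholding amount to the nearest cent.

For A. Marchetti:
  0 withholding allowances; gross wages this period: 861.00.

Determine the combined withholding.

Wage Tax: taxable = 861.00
  27.60 + 10.6% × (861.00 − 600.00) = 27.60 + 10.6% × 261.00 = 55.27
Medical Insurance Levy: 7.2% × 861.00 = 61.99
Total: 55.27 + 61.99 = 117.26

117.26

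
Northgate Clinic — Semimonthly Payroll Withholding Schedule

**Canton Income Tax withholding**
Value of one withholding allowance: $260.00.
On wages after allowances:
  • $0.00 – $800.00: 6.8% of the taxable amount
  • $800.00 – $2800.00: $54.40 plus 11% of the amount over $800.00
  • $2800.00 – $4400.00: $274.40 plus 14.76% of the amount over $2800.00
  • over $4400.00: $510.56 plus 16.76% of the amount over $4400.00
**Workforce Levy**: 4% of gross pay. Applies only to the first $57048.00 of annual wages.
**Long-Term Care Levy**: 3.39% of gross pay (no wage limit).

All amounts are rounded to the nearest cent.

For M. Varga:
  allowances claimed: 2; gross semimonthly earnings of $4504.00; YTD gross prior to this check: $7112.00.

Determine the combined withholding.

Canton Income Tax: taxable = $4504.00 − 2×$260.00 = $3984.00
  $274.40 + 14.76% × ($3984.00 − $2800.00) = $274.40 + 14.76% × $1184.00 = $449.16
Workforce Levy: 4% × $4504.00 = $180.16
Long-Term Care Levy: 3.39% × $4504.00 = $152.69
Total: $449.16 + $180.16 + $152.69 = $782.01

$782.01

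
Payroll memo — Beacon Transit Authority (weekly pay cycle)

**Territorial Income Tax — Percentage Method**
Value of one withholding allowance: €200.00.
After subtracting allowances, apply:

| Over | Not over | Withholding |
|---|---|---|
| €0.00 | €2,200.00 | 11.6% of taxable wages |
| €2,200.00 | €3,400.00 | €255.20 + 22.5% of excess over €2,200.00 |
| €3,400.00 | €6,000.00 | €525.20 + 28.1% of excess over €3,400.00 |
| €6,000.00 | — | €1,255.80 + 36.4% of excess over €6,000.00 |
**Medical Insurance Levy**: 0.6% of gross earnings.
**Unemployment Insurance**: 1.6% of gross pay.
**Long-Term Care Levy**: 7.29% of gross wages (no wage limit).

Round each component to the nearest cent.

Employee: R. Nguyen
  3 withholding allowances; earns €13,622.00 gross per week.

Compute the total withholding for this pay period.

€5,104.53

Territorial Income Tax: taxable = €13,622.00 − 3×€200.00 = €13,022.00
  €1,255.80 + 36.4% × (€13,022.00 − €6,000.00) = €1,255.80 + 36.4% × €7,022.00 = €3,811.81
Medical Insurance Levy: 0.6% × €13,622.00 = €81.73
Unemployment Insurance: 1.6% × €13,622.00 = €217.95
Long-Term Care Levy: 7.29% × €13,622.00 = €993.04
Total: €3,811.81 + €81.73 + €217.95 + €993.04 = €5,104.53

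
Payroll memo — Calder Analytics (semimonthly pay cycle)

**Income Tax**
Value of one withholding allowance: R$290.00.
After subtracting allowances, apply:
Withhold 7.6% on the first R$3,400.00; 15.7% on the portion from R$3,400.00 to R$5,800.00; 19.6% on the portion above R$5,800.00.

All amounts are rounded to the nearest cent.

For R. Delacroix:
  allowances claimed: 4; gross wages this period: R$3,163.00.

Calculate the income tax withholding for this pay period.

R$152.23

Income Tax: taxable = R$3,163.00 − 4×R$290.00 = R$2,003.00
  7.6% × R$2,003.00 = R$152.23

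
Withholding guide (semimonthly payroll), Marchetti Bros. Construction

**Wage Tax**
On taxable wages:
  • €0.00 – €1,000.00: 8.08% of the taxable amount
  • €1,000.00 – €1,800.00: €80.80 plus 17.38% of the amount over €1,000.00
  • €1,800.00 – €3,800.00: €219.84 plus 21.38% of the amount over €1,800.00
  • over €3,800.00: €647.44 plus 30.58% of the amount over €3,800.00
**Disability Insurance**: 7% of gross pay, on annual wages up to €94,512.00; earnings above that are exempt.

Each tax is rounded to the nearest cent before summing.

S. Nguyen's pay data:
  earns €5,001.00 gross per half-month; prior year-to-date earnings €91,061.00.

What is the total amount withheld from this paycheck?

Wage Tax: taxable = €5,001.00
  €647.44 + 30.58% × (€5,001.00 − €3,800.00) = €647.44 + 30.58% × €1,201.00 = €1,014.71
Disability Insurance: cap €94,512.00 − YTD €91,061.00 = €3,451.00 subject; 7% × €3,451.00 = €241.57
Total: €1,014.71 + €241.57 = €1,256.28

€1,256.28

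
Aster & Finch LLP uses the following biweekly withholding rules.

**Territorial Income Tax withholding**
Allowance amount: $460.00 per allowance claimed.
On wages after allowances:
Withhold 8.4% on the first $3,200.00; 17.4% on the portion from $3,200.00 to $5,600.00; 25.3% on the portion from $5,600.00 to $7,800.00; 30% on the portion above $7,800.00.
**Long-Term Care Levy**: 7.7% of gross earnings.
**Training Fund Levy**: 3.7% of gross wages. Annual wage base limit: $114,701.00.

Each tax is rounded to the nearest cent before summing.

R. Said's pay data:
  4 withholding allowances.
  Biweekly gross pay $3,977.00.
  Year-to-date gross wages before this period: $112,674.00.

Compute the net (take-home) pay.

$3,416.26

Territorial Income Tax: taxable = $3,977.00 − 4×$460.00 = $2,137.00
  8.4% × $2,137.00 = $179.51
Long-Term Care Levy: 7.7% × $3,977.00 = $306.23
Training Fund Levy: cap $114,701.00 − YTD $112,674.00 = $2,027.00 subject; 3.7% × $2,027.00 = $75.00
Total withheld: $179.51 + $306.23 + $75.00 = $560.74
Net pay: $3,977.00 − $560.74 = $3,416.26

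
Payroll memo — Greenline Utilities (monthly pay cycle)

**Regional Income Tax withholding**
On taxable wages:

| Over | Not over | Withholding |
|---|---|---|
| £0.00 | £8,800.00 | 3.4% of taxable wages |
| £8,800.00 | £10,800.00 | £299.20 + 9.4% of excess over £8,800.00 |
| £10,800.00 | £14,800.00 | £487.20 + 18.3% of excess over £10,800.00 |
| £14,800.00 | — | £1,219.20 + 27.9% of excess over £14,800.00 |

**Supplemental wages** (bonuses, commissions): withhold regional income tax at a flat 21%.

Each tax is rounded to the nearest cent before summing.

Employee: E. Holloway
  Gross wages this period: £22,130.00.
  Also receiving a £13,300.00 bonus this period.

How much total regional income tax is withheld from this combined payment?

Regional Income Tax: taxable = £22,130.00
  £1,219.20 + 27.9% × (£22,130.00 − £14,800.00) = £1,219.20 + 27.9% × £7,330.00 = £3,264.27
Supplemental (21% flat on bonus): 21% × £13,300.00 = £2,793.00
Total regional income tax: £3,264.27 + £2,793.00 = £6,057.27

£6,057.27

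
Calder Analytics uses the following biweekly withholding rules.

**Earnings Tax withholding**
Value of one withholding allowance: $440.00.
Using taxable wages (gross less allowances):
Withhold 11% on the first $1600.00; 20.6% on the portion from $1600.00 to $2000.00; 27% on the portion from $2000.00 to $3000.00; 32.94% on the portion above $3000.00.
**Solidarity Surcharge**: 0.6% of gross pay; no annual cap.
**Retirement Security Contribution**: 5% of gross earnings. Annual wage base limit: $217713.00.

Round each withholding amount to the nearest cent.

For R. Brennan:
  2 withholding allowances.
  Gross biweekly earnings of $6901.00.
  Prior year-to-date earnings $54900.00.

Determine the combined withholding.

Earnings Tax: taxable = $6901.00 − 2×$440.00 = $6021.00
  $528.40 + 32.94% × ($6021.00 − $3000.00) = $528.40 + 32.94% × $3021.00 = $1523.52
Solidarity Surcharge: 0.6% × $6901.00 = $41.41
Retirement Security Contribution: 5% × $6901.00 = $345.05
Total: $1523.52 + $41.41 + $345.05 = $1909.98

$1909.98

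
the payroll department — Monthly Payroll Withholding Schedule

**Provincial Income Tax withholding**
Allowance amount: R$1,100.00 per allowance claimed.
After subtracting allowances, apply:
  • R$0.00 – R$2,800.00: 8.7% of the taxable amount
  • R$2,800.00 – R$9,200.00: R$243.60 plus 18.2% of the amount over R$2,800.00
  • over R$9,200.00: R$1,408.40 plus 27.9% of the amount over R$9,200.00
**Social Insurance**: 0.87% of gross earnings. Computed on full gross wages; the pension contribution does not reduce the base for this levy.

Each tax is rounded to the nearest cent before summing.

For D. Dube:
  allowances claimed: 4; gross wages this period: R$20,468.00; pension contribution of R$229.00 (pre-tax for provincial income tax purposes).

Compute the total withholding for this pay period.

R$3,438.75

Provincial Income Tax: taxable = R$20,468.00 − R$229.00 − 4×R$1,100.00 = R$15,839.00
  R$1,408.40 + 27.9% × (R$15,839.00 − R$9,200.00) = R$1,408.40 + 27.9% × R$6,639.00 = R$3,260.68
Social Insurance: 0.87% × R$20,468.00 = R$178.07
Total: R$3,260.68 + R$178.07 = R$3,438.75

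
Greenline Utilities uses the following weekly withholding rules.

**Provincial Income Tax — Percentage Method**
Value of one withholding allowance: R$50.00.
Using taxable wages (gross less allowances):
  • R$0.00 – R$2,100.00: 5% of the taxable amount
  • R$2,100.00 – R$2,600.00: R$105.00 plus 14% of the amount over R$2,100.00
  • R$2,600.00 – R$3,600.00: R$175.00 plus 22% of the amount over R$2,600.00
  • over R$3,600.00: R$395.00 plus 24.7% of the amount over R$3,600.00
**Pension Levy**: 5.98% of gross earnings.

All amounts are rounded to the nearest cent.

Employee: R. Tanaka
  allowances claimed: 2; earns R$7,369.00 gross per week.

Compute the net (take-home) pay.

Provincial Income Tax: taxable = R$7,369.00 − 2×R$50.00 = R$7,269.00
  R$395.00 + 24.7% × (R$7,269.00 − R$3,600.00) = R$395.00 + 24.7% × R$3,669.00 = R$1,301.24
Pension Levy: 5.98% × R$7,369.00 = R$440.67
Total withheld: R$1,301.24 + R$440.67 = R$1,741.91
Net pay: R$7,369.00 − R$1,741.91 = R$5,627.09

R$5,627.09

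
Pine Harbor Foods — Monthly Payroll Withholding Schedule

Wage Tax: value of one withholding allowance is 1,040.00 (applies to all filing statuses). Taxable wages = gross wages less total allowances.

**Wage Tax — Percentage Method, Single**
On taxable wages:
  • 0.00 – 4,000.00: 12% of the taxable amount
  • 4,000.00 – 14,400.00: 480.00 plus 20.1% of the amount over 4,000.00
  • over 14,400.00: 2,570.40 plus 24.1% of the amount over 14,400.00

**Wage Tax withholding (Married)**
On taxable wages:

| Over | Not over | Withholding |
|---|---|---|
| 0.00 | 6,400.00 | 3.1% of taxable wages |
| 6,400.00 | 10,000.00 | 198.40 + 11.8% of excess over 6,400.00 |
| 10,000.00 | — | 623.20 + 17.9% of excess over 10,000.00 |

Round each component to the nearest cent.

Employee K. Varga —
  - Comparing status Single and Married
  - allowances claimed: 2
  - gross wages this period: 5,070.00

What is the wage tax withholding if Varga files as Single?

358.80

Wage Tax (Single): taxable = 5,070.00 − 2×1,040.00 = 2,990.00
  12% × 2,990.00 = 358.80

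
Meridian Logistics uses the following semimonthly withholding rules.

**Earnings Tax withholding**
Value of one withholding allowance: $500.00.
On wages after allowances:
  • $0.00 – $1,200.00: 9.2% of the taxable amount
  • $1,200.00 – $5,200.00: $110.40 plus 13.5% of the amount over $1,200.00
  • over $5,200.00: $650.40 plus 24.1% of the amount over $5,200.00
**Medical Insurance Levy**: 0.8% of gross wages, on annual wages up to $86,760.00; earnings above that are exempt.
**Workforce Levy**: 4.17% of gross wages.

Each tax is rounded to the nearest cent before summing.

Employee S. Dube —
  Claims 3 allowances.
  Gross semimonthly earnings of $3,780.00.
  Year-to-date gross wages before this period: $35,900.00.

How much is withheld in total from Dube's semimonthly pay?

$444.07

Earnings Tax: taxable = $3,780.00 − 3×$500.00 = $2,280.00
  $110.40 + 13.5% × ($2,280.00 − $1,200.00) = $110.40 + 13.5% × $1,080.00 = $256.20
Medical Insurance Levy: 0.8% × $3,780.00 = $30.24
Workforce Levy: 4.17% × $3,780.00 = $157.63
Total: $256.20 + $30.24 + $157.63 = $444.07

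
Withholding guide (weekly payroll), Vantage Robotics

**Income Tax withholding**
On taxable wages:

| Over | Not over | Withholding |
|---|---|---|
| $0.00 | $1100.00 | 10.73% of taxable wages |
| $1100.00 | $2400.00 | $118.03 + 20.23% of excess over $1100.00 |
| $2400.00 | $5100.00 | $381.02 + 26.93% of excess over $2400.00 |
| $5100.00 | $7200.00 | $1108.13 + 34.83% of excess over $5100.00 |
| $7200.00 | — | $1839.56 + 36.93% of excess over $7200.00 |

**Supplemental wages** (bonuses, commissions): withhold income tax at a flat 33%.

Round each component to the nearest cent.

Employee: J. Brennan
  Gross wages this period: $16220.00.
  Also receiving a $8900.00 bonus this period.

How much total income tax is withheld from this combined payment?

Income Tax: taxable = $16220.00
  $1839.56 + 36.93% × ($16220.00 − $7200.00) = $1839.56 + 36.93% × $9020.00 = $5170.65
Supplemental (33% flat on bonus): 33% × $8900.00 = $2937.00
Total income tax: $5170.65 + $2937.00 = $8107.65

$8107.65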